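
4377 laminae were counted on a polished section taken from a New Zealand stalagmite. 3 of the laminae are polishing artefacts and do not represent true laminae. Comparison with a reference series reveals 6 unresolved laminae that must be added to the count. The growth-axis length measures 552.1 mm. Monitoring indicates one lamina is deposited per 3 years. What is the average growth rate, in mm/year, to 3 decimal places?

0.042 mm/year

Correcting the raw count gives 4377 − 3 + 6 = 4380 true laminae.
4380 laminae at 3 years each span 4380 × 3 = 13140 years.
Mean rate = 552.1 mm / 13140 years ≈ 0.042 mm/year.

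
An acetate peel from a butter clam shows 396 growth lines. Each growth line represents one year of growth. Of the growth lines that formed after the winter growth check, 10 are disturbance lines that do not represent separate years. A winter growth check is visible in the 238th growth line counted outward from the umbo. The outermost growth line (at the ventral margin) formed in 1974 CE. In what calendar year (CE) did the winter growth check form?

396 − 238 = 158 growth lines lie beyond the winter growth check toward the ventral margin.
Removing the 10 false growth lines leaves 158 − 10 = 148 true growth lines beyond the winter growth check.
The growth line at the ventral margin is 1974 CE, so the winter growth check dates to 1974 − 148 = 1826 CE.

1826 CE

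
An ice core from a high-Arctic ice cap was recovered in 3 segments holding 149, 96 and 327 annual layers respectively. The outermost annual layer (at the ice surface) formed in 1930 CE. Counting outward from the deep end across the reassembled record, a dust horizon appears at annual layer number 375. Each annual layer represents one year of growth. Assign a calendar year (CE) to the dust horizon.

Total annual layers = 149 + 96 + 327 = 572.
The dust horizon sits at annual layer 375 from the deep end, so 572 − 375 = 197 annual layers formed after it.
Counting back 197 years from 1930 CE places the dust horizon in 1930 − 197 = 1733 CE.

1733 CE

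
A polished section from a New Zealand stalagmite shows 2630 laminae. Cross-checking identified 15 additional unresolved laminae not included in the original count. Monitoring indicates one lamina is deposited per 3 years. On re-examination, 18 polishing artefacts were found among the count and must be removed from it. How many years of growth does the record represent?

7881 years

Adjusted count: 2630 − 18 + 15 = 2627 laminae.
2627 laminae at 3 years each span 2627 × 3 = 7881 years.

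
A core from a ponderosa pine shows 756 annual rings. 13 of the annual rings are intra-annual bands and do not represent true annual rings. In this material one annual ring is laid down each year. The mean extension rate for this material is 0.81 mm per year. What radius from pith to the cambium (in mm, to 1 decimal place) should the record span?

Adjusted count: 756 − 13 = 743 annual rings.
743 years at 0.81 mm/year gives 0.81 × 743 = 601.8 mm.

601.8 mm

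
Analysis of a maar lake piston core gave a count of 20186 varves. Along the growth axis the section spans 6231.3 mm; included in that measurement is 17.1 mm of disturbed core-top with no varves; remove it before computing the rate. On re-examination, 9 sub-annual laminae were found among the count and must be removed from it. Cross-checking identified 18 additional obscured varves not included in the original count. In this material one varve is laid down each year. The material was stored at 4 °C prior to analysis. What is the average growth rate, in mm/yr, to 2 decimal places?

0.31 mm/yr

After corrections the count is 20186 − 9 + 18 = 20195 varves.
The growth record spans 6231.3 − 17.1 = 6214.2 mm.
Extension rate ≈ 6214.2 / 20195 = 0.31 mm/yr.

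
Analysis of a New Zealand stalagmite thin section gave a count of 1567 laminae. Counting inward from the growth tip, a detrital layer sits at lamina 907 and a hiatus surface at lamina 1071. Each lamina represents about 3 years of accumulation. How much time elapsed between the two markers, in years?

The two markers are separated by 1071 − 907 = 164 laminae.
164 laminae at 3 years each span 164 × 3 = 492 years.

492 years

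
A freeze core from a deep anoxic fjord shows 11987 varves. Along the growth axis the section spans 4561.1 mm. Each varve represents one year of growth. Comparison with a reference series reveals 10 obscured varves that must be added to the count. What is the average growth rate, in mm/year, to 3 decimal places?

0.380 mm/year

True varve count = 11987 + 10 = 11997.
Mean rate = 4561.1 mm / 11997 years ≈ 0.380 mm/year.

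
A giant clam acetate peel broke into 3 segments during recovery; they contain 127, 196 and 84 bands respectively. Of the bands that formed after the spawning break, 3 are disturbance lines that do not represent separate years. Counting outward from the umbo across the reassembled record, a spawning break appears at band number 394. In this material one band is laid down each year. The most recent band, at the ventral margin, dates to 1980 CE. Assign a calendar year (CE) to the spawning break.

Total bands = 127 + 196 + 84 = 407.
The spawning break sits at band 394 from the umbo, so 407 − 394 = 13 bands formed after it.
Removing the 3 false bands leaves 13 − 3 = 10 true bands beyond the spawning break.
The band at the ventral margin is 1980 CE, so the spawning break dates to 1980 − 10 = 1970 CE.

1970 CE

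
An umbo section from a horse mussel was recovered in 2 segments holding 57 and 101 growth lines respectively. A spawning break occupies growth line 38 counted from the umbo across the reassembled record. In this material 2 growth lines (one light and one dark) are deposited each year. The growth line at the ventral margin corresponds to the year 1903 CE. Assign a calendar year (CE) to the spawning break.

1843 CE

Total growth lines = 57 + 101 = 158.
158 − 38 = 120 growth lines lie beyond the spawning break toward the ventral margin.
Dividing by 2 growth lines per year: 120 / 2 = 60 years.
1903 − 60 = 1843 CE.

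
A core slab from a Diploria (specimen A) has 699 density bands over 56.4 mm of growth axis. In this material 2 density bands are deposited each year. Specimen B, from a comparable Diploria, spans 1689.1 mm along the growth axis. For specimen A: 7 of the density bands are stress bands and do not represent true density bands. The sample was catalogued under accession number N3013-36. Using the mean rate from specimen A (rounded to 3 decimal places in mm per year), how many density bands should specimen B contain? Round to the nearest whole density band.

Specimen A: correcting the raw count gives 699 − 7 = 692 true density bands.
Specimen A: with 2 density bands per year, 692 / 2 = 346 years.
A: 56.4 mm over 346 years gives 56.4 / 346 ≈ 0.163 mm/yr.
B spans 1689.1 / 0.163 = 10362.58 years; at 2 density bands per year that is 10362.58 × 2 ≈ 20725 density bands.

20725 density bands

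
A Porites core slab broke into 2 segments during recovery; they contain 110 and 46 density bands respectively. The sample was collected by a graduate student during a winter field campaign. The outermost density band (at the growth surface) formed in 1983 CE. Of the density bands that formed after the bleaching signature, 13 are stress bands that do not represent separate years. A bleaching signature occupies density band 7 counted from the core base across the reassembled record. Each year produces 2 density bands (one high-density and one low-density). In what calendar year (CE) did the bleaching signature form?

Total density bands = 110 + 46 = 156.
156 − 7 = 149 density bands lie beyond the bleaching signature toward the growth surface.
149 − 13 false = 136 true density bands after the bleaching signature.
136 density bands at 2 per year is 136 / 2 = 68 years.
1983 − 68 = 1915 CE.

1915 CE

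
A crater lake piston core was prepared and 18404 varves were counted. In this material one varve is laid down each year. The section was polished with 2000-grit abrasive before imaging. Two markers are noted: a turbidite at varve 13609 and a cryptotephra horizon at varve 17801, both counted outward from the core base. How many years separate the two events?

17801 − 13609 = 4192 varves lie between the two events.
At one varve per year, 4192 years elapsed between them.

4192 yr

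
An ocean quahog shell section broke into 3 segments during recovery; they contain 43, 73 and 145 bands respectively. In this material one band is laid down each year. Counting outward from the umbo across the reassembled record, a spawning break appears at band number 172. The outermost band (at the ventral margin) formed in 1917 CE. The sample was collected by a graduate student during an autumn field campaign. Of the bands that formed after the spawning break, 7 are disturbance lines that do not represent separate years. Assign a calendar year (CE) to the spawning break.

1835 CE

Total bands = 43 + 73 + 145 = 261.
261 − 172 = 89 bands lie beyond the spawning break toward the ventral margin.
Removing the 7 false bands leaves 89 − 7 = 82 true bands beyond the spawning break.
1917 − 82 = 1835 CE.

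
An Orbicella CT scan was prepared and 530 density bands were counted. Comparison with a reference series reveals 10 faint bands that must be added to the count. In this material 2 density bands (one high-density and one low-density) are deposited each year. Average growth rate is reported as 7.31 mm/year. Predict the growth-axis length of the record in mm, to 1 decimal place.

True density band count = 530 + 10 = 540.
Dividing by 2 density bands per year: 540 / 2 = 270 years.
270 years at 7.31 mm/year gives 7.31 × 270 = 1973.7 mm.

1973.7 mm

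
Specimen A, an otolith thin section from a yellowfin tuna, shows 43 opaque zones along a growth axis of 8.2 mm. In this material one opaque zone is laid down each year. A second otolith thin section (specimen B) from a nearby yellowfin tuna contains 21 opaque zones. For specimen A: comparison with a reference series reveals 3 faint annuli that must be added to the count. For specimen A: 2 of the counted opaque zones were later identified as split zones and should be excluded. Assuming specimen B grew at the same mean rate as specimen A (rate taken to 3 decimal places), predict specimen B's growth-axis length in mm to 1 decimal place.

Specimen A: adjusted count: 43 − 2 + 3 = 44 opaque zones.
A: Mean rate = 8.2 mm / 44 years ≈ 0.186 mm per year.
Length of B = 0.186 × 21 = 3.9 mm.

3.9 mm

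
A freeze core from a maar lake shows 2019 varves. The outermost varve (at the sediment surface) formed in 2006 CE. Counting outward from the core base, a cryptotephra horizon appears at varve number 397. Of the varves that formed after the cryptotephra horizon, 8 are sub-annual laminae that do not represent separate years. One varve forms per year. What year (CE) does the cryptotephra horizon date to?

392 CE

The cryptotephra horizon sits at varve 397 from the core base, so 2019 − 397 = 1622 varves formed after it.
Removing the 8 false varves leaves 1622 − 8 = 1614 true varves beyond the cryptotephra horizon.
2006 − 1614 = 392 CE.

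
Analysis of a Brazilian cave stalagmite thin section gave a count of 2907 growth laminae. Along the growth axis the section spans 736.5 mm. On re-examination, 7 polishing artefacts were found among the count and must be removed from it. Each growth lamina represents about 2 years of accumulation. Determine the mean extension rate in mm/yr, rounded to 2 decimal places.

Adjusted count: 2907 − 7 = 2900 growth laminae.
Multiplying by 2 years per growth lamina: 2900 × 2 = 5800 years.
Mean rate = 736.5 mm / 5800 years ≈ 0.13 mm/yr.

0.13 mm/yr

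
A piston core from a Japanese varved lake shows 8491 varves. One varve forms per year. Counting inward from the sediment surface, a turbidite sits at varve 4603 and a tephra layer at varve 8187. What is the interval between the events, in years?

3584 years

Separation: 8187 − 4603 = 3584 varves.
At one varve per year, 3584 years elapsed between them.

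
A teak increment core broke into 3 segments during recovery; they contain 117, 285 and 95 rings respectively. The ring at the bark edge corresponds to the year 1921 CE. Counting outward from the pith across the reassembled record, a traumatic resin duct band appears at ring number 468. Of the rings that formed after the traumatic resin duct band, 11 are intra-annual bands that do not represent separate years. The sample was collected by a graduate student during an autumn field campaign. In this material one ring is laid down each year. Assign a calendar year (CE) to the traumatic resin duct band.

Total rings = 117 + 285 + 95 = 497.
The traumatic resin duct band sits at ring 468 from the pith, so 497 − 468 = 29 rings formed after it.
29 − 11 false = 18 true rings after the traumatic resin duct band.
Counting back 18 years from 1921 CE places the traumatic resin duct band in 1921 − 18 = 1903 CE.

1903 CE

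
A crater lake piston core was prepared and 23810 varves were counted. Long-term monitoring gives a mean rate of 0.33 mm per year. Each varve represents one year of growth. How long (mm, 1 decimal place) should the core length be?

7857.3 mm

23810 years of growth are recorded.
Length ≈ 0.33 × 23810 = 7857.3 mm.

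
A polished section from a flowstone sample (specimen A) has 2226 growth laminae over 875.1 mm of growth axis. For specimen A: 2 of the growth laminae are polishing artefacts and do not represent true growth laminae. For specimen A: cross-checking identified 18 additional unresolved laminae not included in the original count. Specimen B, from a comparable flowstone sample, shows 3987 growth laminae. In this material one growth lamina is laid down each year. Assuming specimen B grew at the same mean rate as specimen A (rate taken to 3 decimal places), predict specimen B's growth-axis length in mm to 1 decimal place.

1554.9 mm

Specimen A: adjusted count: 2226 − 2 + 18 = 2242 growth laminae.
A: Mean rate = 875.1 mm / 2242 years ≈ 0.390 mm/year.
B's length ≈ 0.390 × 3987 = 1554.9 mm.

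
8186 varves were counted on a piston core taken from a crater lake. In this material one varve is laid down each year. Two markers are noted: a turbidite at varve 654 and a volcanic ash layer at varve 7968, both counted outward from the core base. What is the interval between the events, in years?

7968 − 654 = 7314 varves lie between the two events.
At one varve per year, 7314 years elapsed between them.

7314 years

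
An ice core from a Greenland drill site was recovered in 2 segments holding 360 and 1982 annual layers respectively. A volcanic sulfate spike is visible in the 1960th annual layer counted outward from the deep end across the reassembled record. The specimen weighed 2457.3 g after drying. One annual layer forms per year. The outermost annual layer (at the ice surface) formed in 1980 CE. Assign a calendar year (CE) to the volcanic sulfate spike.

Total annual layers = 360 + 1982 = 2342.
2342 − 1960 = 382 annual layers lie beyond the volcanic sulfate spike toward the ice surface.
Counting back 382 years from 1980 CE places the volcanic sulfate spike in 1980 − 382 = 1598 CE.

1598 CE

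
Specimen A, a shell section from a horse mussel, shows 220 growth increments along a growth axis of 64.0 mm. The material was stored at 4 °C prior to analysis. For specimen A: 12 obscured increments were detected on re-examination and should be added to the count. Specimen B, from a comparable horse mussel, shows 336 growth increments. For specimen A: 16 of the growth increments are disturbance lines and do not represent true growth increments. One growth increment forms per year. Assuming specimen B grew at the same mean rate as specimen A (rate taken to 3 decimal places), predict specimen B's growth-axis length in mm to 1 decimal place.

Specimen A: adjusted count: 220 − 16 + 12 = 216 growth increments.
A: Mean rate = 64.0 mm / 216 years ≈ 0.296 mm/yr.
Length of B = 0.296 × 336 = 99.5 mm.

99.5 mm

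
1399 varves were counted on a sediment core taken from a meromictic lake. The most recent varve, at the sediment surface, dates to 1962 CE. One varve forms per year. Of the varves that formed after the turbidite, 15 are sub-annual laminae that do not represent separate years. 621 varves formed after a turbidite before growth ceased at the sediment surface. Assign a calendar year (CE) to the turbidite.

1356 CE

621 varves formed after the turbidite.
Excluding 15 false varves: 621 − 15 = 606.
1962 − 606 = 1356 CE.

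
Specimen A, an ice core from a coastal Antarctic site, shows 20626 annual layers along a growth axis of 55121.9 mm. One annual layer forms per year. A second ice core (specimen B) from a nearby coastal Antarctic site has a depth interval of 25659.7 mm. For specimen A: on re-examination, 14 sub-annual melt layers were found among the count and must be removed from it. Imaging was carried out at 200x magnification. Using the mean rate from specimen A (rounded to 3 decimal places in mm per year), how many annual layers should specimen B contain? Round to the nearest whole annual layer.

9596 annual layers

Specimen A: correcting the raw count gives 20626 − 14 = 20612 true annual layers.
A: 55121.9 mm over 20612 years gives 55121.9 / 20612 ≈ 2.674 mm/year.
Specimen B: 25659.7 mm / 2.674 mm per year = 9596.00 years ≈ 9596 annual layers.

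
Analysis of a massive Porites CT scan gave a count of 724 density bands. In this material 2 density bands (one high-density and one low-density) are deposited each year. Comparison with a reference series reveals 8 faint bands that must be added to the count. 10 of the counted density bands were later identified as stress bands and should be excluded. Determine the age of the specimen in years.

361 years

Correcting the raw count gives 724 − 10 + 8 = 722 true density bands.
Dividing by 2 density bands per year: 722 / 2 = 361 years.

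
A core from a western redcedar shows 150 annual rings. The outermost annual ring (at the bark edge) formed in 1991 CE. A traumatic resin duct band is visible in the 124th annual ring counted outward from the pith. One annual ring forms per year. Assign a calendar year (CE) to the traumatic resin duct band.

Between annual ring 124 and the bark edge there are 150 − 124 = 26 annual rings.
The annual ring at the bark edge is 1991 CE, so the traumatic resin duct band dates to 1991 − 26 = 1965 CE.

1965 CE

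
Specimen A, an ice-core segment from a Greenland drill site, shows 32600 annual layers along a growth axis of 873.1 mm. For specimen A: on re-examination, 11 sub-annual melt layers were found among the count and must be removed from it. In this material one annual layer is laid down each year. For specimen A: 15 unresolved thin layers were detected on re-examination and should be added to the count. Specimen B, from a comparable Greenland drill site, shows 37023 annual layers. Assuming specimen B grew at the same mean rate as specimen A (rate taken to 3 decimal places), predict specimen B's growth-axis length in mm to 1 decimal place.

Specimen A: true annual layer count = 32600 − 11 + 15 = 32604.
A: Mean rate = 873.1 mm / 32604 years ≈ 0.027 mm per year.
Length of B = 0.027 × 37023 = 999.6 mm.

999.6 mm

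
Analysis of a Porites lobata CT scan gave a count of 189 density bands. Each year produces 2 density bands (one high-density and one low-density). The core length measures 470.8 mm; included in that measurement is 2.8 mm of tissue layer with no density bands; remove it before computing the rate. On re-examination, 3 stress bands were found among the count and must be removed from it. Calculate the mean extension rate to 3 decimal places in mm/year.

5.032 mm/year

After corrections the count is 189 − 3 = 186 density bands.
With 2 density bands per year, 186 / 2 = 93 years.
Net length = 470.8 − 2.8 = 468.0 mm.
Extension rate ≈ 468.0 / 93 = 5.032 mm/year.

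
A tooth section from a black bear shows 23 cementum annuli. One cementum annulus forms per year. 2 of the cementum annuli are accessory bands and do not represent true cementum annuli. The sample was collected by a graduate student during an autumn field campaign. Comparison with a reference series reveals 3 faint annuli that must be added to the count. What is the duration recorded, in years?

24 yr

Adjusted count: 23 − 2 + 3 = 24 cementum annuli.
With a one-to-one cementum annulus periodicity this is 24 years.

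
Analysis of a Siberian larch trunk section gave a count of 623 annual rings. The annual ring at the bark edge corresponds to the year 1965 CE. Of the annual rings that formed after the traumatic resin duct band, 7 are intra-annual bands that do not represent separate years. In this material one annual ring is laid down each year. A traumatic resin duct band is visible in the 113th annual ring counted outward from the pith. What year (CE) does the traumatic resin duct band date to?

1462 CE

Between annual ring 113 and the bark edge there are 623 − 113 = 510 annual rings.
510 − 7 false = 503 true annual rings after the traumatic resin duct band.
Counting back 503 years from 1965 CE places the traumatic resin duct band in 1965 − 503 = 1462 CE.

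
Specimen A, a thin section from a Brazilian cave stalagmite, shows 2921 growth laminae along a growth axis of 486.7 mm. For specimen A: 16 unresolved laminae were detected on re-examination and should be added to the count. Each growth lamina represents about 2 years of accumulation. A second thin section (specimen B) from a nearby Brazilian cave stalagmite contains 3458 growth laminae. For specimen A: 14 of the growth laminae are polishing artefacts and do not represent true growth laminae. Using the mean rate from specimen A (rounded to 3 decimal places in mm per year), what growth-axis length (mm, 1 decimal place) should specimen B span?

574.0 mm

Specimen A: adjusted count: 2921 − 14 + 16 = 2923 growth laminae.
Specimen A: at 2 years per growth lamina, 2923 × 2 = 5846 years.
A: 486.7 mm over 5846 years gives 486.7 / 5846 ≈ 0.083 mm per year.
Specimen B: multiplying by 2 years per growth lamina: 3458 × 2 = 6916 years. For B, 0.083 mm/year × 6916 years = 574.0 mm.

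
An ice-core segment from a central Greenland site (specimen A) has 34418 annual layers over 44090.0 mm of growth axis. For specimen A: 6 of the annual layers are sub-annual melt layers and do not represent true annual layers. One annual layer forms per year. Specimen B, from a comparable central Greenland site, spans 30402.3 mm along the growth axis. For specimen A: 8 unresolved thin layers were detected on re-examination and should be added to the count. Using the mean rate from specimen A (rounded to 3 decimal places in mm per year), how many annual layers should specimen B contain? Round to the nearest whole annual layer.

Specimen A: after corrections the count is 34418 − 6 + 8 = 34420 annual layers.
A: Extension rate ≈ 44090.0 / 34420 = 1.281 mm/year.
Specimen B: 30402.3 mm / 1.281 mm per year = 23733.26 years ≈ 23733 annual layers.

23733 annual layers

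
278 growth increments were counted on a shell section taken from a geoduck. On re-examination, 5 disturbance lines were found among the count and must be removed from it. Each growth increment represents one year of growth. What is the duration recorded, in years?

Adjusted count: 278 − 5 = 273 growth increments.
With a one-to-one growth increment periodicity this is 273 years.

273 years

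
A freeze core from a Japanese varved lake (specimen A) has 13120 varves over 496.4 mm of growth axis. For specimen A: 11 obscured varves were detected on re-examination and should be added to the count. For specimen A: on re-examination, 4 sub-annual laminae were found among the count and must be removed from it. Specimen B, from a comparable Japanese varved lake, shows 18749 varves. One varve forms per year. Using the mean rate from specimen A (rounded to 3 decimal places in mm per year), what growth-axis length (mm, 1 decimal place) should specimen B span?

Specimen A: correcting the raw count gives 13120 − 4 + 11 = 13127 true varves.
A: 496.4 mm over 13127 years gives 496.4 / 13127 ≈ 0.038 mm per year.
B's length ≈ 0.038 × 18749 = 712.5 mm.

712.5 mm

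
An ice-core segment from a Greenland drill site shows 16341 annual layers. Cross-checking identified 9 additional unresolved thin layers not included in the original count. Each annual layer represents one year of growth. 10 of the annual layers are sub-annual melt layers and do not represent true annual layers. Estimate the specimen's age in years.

Correcting the raw count gives 16341 − 10 + 9 = 16340 true annual layers.
With a one-to-one annual layer periodicity this is 16340 years.

16340 yr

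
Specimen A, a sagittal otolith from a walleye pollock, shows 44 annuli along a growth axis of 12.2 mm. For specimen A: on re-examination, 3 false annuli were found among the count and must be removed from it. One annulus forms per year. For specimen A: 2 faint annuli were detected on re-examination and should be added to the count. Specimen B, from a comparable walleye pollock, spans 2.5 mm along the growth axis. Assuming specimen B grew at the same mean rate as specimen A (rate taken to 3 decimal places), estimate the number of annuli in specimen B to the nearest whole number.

9 annuli

Specimen A: true annulus count = 44 − 3 + 2 = 43.
A: Extension rate ≈ 12.2 / 43 = 0.284 mm/yr.
Specimen B: 2.5 mm / 0.284 mm per year = 8.80 years ≈ 9 annuli.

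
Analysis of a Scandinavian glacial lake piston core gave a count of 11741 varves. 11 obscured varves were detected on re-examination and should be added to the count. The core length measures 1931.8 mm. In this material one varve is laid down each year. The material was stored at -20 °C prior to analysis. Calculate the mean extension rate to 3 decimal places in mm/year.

0.164 mm/year

Adjusted count: 11741 + 11 = 11752 varves.
1931.8 mm over 11752 years gives 1931.8 / 11752 ≈ 0.164 mm/year.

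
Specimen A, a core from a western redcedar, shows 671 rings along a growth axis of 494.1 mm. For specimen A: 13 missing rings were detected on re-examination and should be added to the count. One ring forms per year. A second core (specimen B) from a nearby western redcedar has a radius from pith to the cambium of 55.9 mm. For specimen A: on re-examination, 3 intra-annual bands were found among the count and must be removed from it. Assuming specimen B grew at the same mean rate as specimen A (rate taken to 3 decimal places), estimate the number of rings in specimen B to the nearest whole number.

77 rings

Specimen A: correcting the raw count gives 671 − 3 + 13 = 681 true rings.
A: Extension rate ≈ 494.1 / 681 = 0.726 mm/yr.
B spans 55.9 / 0.726 = 77.00 years ≈ 77 rings.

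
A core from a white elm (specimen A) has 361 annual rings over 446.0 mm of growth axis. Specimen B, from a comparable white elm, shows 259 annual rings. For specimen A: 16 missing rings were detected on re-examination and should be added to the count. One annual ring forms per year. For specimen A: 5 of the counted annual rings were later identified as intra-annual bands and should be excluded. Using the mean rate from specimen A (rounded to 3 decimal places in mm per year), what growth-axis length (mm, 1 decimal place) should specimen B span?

Specimen A: after corrections the count is 361 − 5 + 16 = 372 annual rings.
A: Mean rate = 446.0 mm / 372 years ≈ 1.199 mm/yr.
B's length ≈ 1.199 × 259 = 310.5 mm.

310.5 mm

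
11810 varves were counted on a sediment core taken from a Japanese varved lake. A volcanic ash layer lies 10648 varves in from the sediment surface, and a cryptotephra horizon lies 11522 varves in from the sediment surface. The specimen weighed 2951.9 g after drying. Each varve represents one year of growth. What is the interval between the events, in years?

Separation: 11522 − 10648 = 874 varves.
At one varve per year, 874 years elapsed between them.

874 yr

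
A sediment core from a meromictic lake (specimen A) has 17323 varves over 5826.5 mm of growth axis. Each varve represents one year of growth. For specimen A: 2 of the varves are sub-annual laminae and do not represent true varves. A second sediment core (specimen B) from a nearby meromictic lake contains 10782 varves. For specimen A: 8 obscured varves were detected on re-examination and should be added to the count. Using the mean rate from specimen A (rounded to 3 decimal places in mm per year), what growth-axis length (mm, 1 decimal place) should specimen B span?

Specimen A: correcting the raw count gives 17323 − 2 + 8 = 17329 true varves.
A: Extension rate ≈ 5826.5 / 17329 = 0.336 mm/year.
For B, 0.336 mm/year × 10782 years = 3622.8 mm.

3622.8 mm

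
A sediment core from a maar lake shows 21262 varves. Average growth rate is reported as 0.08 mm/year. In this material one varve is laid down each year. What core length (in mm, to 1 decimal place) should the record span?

1701.0 mm

The record spans 21262 years at 0.08 mm per year.
Length ≈ 0.08 × 21262 = 1701.0 mm.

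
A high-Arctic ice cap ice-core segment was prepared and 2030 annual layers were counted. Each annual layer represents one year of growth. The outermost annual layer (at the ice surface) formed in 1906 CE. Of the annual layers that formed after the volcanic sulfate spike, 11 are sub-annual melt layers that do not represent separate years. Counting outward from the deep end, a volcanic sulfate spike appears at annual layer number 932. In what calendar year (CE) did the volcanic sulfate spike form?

819 CE

2030 − 932 = 1098 annual layers lie beyond the volcanic sulfate spike toward the ice surface.
Removing the 11 false annual layers leaves 1098 − 11 = 1087 true annual layers beyond the volcanic sulfate spike.
1906 − 1087 = 819 CE.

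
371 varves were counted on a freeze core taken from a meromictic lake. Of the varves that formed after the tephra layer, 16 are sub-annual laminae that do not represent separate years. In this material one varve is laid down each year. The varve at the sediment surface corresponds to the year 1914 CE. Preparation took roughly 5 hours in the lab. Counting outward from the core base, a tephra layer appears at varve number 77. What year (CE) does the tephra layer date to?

371 − 77 = 294 varves lie beyond the tephra layer toward the sediment surface.
Excluding 16 false varves: 294 − 16 = 278.
Counting back 278 years from 1914 CE places the tephra layer in 1914 − 278 = 1636 CE.

1636 CE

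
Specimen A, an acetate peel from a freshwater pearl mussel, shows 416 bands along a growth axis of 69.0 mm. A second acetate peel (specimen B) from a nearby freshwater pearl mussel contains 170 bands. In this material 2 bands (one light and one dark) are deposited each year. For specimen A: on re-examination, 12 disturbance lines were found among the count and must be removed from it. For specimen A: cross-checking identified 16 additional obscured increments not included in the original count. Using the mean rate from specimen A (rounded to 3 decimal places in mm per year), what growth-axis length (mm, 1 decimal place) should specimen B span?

Specimen A: adjusted count: 416 − 12 + 16 = 420 bands.
Specimen A: 420 bands at 2 per year is 420 / 2 = 210 years.
A: Mean rate = 69.0 mm / 210 years ≈ 0.329 mm/yr.
Specimen B: dividing by 2 bands per year: 170 / 2 = 85 years. Length of B = 0.329 × 85 = 28.0 mm.

28.0 mm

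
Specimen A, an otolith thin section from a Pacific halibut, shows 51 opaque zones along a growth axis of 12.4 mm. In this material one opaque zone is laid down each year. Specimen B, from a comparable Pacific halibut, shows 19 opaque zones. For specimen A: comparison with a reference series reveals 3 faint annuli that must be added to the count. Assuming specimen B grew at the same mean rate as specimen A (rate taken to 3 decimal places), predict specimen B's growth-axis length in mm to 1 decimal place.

4.4 mm

Specimen A: correcting the raw count gives 51 + 3 = 54 true opaque zones.
A: Mean rate = 12.4 mm / 54 years ≈ 0.230 mm per year.
B's length ≈ 0.230 × 19 = 4.4 mm.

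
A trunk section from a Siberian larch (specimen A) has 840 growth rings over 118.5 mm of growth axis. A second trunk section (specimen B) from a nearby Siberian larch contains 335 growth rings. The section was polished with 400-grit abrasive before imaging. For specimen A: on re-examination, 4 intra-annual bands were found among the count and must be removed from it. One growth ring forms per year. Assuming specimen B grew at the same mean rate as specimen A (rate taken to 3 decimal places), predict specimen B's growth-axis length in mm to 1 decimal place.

Specimen A: correcting the raw count gives 840 − 4 = 836 true growth rings.
A: Extension rate ≈ 118.5 / 836 = 0.142 mm/yr.
B's length ≈ 0.142 × 335 = 47.6 mm.

47.6 mm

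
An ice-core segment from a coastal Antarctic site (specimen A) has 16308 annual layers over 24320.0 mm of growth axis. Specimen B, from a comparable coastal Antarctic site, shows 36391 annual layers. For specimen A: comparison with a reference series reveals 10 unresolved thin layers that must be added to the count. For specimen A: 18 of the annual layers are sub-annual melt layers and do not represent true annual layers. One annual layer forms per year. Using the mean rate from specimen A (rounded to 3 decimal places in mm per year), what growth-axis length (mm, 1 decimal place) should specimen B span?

Specimen A: after corrections the count is 16308 − 18 + 10 = 16300 annual layers.
A: Mean rate = 24320.0 mm / 16300 years ≈ 1.492 mm/yr.
B's length ≈ 1.492 × 36391 = 54295.4 mm.

54295.4 mm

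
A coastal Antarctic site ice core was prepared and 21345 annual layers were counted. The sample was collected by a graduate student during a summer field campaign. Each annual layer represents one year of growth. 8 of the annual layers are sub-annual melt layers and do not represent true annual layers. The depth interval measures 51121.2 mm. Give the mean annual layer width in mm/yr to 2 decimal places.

2.40 mm/yr

Correcting the raw count gives 21345 − 8 = 21337 true annual layers.
Extension rate ≈ 51121.2 / 21337 = 2.40 mm/yr.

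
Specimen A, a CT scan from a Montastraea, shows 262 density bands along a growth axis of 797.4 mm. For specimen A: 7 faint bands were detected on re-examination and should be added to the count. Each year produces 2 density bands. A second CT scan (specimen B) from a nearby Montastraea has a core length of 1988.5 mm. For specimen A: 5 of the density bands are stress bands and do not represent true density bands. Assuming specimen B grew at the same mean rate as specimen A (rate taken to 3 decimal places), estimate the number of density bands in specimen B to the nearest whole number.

Specimen A: true density band count = 262 − 5 + 7 = 264.
Specimen A: with 2 density bands per year, 264 / 2 = 132 years.
A: Mean rate = 797.4 mm / 132 years ≈ 6.041 mm per year.
For B, 1988.5 / 6.041 = 329.17 years; at 2 density bands per year that is 329.17 × 2 ≈ 658 density bands.

658 density bands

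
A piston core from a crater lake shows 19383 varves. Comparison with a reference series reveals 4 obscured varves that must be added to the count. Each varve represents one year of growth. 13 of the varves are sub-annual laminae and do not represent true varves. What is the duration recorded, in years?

Adjusted count: 19383 − 13 + 4 = 19374 varves.
With a one-to-one varve periodicity this is 19374 years.

19374 years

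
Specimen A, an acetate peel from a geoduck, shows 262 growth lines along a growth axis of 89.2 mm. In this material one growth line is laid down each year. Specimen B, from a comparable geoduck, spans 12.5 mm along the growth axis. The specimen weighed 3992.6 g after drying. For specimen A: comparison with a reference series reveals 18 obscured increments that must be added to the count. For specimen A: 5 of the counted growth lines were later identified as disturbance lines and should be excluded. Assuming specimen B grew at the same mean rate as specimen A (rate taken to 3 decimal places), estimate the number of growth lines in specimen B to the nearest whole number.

39 growth lines

Specimen A: true growth line count = 262 − 5 + 18 = 275.
A: Extension rate ≈ 89.2 / 275 = 0.324 mm/yr.
B spans 12.5 / 0.324 = 38.58 years ≈ 39 growth lines.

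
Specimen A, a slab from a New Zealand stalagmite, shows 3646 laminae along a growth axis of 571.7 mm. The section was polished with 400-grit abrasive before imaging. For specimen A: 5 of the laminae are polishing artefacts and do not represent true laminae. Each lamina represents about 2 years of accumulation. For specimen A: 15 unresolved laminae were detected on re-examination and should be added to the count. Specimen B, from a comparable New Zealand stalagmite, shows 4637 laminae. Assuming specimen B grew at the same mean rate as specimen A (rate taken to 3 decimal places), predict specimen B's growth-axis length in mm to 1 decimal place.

723.4 mm

Specimen A: after corrections the count is 3646 − 5 + 15 = 3656 laminae.
Specimen A: multiplying by 2 years per lamina: 3656 × 2 = 7312 years.
A: Extension rate ≈ 571.7 / 7312 = 0.078 mm/yr.
Specimen B: 4637 laminae at 2 years each span 4637 × 2 = 9274 years. Length of B = 0.078 × 9274 = 723.4 mm.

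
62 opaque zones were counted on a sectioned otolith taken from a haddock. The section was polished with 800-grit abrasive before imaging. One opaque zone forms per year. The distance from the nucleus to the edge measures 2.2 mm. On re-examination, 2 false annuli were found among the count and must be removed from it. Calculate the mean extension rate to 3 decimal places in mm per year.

Correcting the raw count gives 62 − 2 = 60 true opaque zones.
2.2 mm over 60 years gives 2.2 / 60 ≈ 0.037 mm per year.

0.037 mm per year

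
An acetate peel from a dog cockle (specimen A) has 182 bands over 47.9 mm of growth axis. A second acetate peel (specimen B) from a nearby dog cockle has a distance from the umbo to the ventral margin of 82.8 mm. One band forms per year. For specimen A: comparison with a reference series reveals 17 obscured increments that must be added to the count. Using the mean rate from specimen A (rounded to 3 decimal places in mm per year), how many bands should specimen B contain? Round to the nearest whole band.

344 bands

Specimen A: true band count = 182 + 17 = 199.
A: Extension rate ≈ 47.9 / 199 = 0.241 mm/year.
B spans 82.8 / 0.241 = 343.57 years ≈ 344 bands.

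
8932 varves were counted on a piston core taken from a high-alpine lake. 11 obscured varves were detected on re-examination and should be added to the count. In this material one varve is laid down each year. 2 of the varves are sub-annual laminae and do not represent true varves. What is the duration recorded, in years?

8941 years

Correcting the raw count gives 8932 − 2 + 11 = 8941 true varves.
One varve per year makes the duration 8941 years.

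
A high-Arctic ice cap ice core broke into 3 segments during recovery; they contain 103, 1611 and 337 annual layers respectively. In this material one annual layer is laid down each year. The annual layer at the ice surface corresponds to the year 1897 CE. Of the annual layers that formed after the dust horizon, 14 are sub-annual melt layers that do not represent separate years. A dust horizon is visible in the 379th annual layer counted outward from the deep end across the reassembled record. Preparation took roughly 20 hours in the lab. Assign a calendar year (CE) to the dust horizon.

239 CE

Total annual layers = 103 + 1611 + 337 = 2051.
Between annual layer 379 and the ice surface there are 2051 − 379 = 1672 annual layers.
Excluding 14 false annual layers: 1672 − 14 = 1658.
1897 − 1658 = 239 CE.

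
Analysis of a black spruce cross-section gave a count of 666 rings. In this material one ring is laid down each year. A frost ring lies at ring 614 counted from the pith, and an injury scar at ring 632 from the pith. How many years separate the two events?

18 years

The two markers are separated by 632 − 614 = 18 rings.
One ring per year makes the interval 18 years.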